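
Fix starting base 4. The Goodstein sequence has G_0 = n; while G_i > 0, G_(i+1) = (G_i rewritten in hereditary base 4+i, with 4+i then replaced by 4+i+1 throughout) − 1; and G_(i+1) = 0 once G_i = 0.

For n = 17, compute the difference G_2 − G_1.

10

G_0=17  [base 4] 4^2 + 1  →[4↦5]→  5^2 + 1 = 26  −1 ⇒ G_1=25
G_1=25  [base 5] 5^2  →[5↦6]→  6^2 = 36  −1 ⇒ G_2=35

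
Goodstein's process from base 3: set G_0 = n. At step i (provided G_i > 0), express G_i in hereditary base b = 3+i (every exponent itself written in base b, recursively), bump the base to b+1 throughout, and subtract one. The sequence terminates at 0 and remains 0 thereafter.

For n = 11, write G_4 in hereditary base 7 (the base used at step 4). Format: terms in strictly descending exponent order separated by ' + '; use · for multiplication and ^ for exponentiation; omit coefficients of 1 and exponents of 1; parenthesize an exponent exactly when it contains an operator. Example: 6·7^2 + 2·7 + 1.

5·7 + 4

(0) 11|_3 = 3^2 + 2 ↦ 4^2 + 2|_4 = 18 ⇒ 17
(1) 17|_4 = 4^2 + 1 ↦ 5^2 + 1|_5 = 26 ⇒ 25
(2) 25|_5 = 5^2 ↦ 6^2|_6 = 36 ⇒ 35
(3) 35|_6 = 5·6 + 5 ↦ 5·7 + 5|_7 = 40 ⇒ 39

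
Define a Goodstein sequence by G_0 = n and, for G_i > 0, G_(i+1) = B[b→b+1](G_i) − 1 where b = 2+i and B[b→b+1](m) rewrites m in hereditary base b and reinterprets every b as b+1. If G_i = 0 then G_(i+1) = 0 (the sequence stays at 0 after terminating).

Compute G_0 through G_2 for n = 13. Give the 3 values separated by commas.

13 —HB2→ 2^(2 + 1) + 2^2 + 1 —bump→ 3^(3 + 1) + 3^3 + 1 = 109 —(−1)→ 108
108 —HB3→ 3^(3 + 1) + 3^3 —bump→ 4^(4 + 1) + 4^4 = 1280 —(−1)→ 1279

13, 108, 1279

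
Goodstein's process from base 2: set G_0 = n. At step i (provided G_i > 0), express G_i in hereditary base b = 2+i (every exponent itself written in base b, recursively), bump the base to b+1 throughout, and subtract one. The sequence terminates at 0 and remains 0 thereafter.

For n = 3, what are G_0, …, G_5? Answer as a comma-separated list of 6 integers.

i=0: 3 = 2 + 1 (b=2); 2→3: 3 + 1 = 4; 4−1 = 3
i=1: 3 = 3 (b=3); 3→4: 4 = 4; 4−1 = 3
i=2: 3 = 3 (b=4); 4→5: 3 = 3; 3−1 = 2
i=3: 2 = 2 (b=5); 5→6: 2 = 2; 2−1 = 1
i=4: 1 = 1 (b=6); 6→7: 1 = 1; 1−1 = 0

3, 3, 3, 2, 1, 0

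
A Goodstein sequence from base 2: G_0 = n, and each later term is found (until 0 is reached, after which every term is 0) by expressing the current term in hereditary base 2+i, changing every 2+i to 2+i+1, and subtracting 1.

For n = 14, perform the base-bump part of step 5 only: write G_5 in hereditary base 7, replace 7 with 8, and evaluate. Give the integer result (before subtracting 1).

(0) 14|_2 = 2^(2 + 1) + 2^2 + 2 ↦ 3^(3 + 1) + 3^3 + 3|_3 = 111 ⇒ 110
(1) 110|_3 = 3^(3 + 1) + 3^3 + 2 ↦ 4^(4 + 1) + 4^4 + 2|_4 = 1282 ⇒ 1281
(2) 1281|_4 = 4^(4 + 1) + 4^4 + 1 ↦ 5^(5 + 1) + 5^5 + 1|_5 = 18751 ⇒ 18750
(3) 18750|_5 = 5^(5 + 1) + 5^5 ↦ 6^(6 + 1) + 6^6|_6 = 326592 ⇒ 326591
(4) 326591|_6 = 6^(6 + 1) + 5·6^5 + 5·6^4 + 5·6^3 + 5·6^2 + 5·6 + 5 ↦ 7^(7 + 1) + 5·7^5 + 5·7^4 + 5·7^3 + 5·7^2 + 5·7 + 5|_7 = 5862841 ⇒ 5862840
(5) 5862840|_7 = 7^(7 + 1) + 5·7^5 + 5·7^4 + 5·7^3 + 5·7^2 + 5·7 + 4 ↦ 8^(8 + 1) + 5·8^5 + 5·8^4 + 5·8^3 + 5·8^2 + 5·8 + 4|_8 = 134404972 ⇒ 134404971

134404972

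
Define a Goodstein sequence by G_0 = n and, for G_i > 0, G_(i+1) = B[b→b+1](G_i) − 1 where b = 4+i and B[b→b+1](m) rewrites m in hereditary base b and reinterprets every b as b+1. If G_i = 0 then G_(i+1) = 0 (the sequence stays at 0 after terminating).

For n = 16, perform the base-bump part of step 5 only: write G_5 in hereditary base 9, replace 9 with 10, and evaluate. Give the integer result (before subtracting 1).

40

base 4: 16 = 4^2; at 5: 5^2 = 25; next = 24
base 5: 24 = 4·5 + 4; at 6: 4·6 + 4 = 28; next = 27
base 6: 27 = 4·6 + 3; at 7: 4·7 + 3 = 31; next = 30
base 7: 30 = 4·7 + 2; at 8: 4·8 + 2 = 34; next = 33
base 8: 33 = 4·8 + 1; at 9: 4·9 + 1 = 37; next = 36
base 9: 36 = 4·9; at 10: 4·10 = 40; next = 39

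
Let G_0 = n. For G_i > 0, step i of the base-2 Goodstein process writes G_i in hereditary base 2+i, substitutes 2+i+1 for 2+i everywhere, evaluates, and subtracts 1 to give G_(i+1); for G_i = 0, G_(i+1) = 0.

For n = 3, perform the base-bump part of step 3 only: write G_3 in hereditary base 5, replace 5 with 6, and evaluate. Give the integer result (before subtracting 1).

step 0: 3 = 2 + 1; sub 3 for 2: 3 + 1; = 4; G_1 = 4−1 = 3
step 1: 3 = 3; sub 4 for 3: 4; = 4; G_2 = 4−1 = 3
step 2: 3 = 3; sub 5 for 4: 3; = 3; G_3 = 3−1 = 2
step 3: 2 = 2; sub 6 for 5: 2; = 2; G_4 = 2−1 = 1

2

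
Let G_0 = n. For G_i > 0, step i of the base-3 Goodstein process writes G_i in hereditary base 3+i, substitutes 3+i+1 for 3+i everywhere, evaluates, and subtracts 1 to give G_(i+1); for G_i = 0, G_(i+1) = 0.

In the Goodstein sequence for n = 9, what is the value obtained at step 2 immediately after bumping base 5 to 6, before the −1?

base 3: 9 = 3^2; at 4: 4^2 = 16; next = 15
base 4: 15 = 3·4 + 3; at 5: 3·5 + 3 = 18; next = 17
base 5: 17 = 3·5 + 2; at 6: 3·6 + 2 = 20; next = 19

20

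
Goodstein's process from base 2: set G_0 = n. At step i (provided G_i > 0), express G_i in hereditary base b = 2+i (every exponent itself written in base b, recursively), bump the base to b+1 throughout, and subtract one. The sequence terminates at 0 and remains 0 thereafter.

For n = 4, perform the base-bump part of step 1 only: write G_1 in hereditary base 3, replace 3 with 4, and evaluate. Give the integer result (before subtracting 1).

42

(0) 4|_2 = 2^2 ↦ 3^3|_3 = 27 ⇒ 26
(1) 26|_3 = 2·3^2 + 2·3 + 2 ↦ 2·4^2 + 2·4 + 2|_4 = 42 ⇒ 41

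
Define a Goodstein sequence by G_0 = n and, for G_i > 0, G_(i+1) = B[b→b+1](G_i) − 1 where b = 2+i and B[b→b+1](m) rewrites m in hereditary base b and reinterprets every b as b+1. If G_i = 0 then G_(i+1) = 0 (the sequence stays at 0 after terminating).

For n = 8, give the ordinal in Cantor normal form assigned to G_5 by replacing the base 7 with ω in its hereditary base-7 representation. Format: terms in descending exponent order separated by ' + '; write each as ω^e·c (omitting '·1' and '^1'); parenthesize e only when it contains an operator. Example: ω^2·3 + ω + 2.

ω^ω·2 + ω^2·2 + ω + 4

G_0=8  [base 2] 2^(2 + 1)  →[2↦3]→  3^(3 + 1) = 81  −1 ⇒ G_1=80
G_1=80  [base 3] 2·3^3 + 2·3^2 + 2·3 + 2  →[3↦4]→  2·4^4 + 2·4^2 + 2·4 + 2 = 554  −1 ⇒ G_2=553
G_2=553  [base 4] 2·4^4 + 2·4^2 + 2·4 + 1  →[4↦5]→  2·5^5 + 2·5^2 + 2·5 + 1 = 6311  −1 ⇒ G_3=6310
G_3=6310  [base 5] 2·5^5 + 2·5^2 + 2·5  →[5↦6]→  2·6^6 + 2·6^2 + 2·6 = 93396  −1 ⇒ G_4=93395
G_4=93395  [base 6] 2·6^6 + 2·6^2 + 6 + 5  →[6↦7]→  2·7^7 + 2·7^2 + 7 + 5 = 1647196  −1 ⇒ G_5=1647195
G_5=1647195  [base 7] 2·7^7 + 2·7^2 + 7 + 4  →[7↦8]→  2·8^8 + 2·8^2 + 8 + 4 = 33554572  −1 ⇒ G_6=33554571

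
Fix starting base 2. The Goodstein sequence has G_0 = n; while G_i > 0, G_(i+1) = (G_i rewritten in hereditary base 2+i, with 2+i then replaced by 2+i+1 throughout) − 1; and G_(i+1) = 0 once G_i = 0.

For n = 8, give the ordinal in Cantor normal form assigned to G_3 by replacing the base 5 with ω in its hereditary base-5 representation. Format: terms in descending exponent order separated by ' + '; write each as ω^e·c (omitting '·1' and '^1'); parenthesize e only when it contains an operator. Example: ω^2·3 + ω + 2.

step 0: 8 = 2^(2 + 1); sub 3 for 2: 3^(3 + 1); = 81; G_1 = 81−1 = 80
step 1: 80 = 2·3^3 + 2·3^2 + 2·3 + 2; sub 4 for 3: 2·4^4 + 2·4^2 + 2·4 + 2; = 554; G_2 = 554−1 = 553
step 2: 553 = 2·4^4 + 2·4^2 + 2·4 + 1; sub 5 for 4: 2·5^5 + 2·5^2 + 2·5 + 1; = 6311; G_3 = 6311−1 = 6310
step 3: 6310 = 2·5^5 + 2·5^2 + 2·5; sub 6 for 5: 2·6^6 + 2·6^2 + 2·6; = 93396; G_4 = 93396−1 = 93395

ω^ω·2 + ω^2·2 + ω·2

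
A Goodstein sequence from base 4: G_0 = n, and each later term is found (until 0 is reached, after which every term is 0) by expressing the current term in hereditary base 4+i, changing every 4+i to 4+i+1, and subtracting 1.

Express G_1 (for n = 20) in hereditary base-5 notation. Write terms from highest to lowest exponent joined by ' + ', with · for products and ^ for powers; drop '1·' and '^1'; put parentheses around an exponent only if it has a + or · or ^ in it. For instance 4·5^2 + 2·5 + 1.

5^2 + 4

base 4: 20 = 4^2 + 4; at 5: 5^2 + 5 = 30; next = 29
base 5: 29 = 5^2 + 4; at 6: 6^2 + 4 = 40; next = 39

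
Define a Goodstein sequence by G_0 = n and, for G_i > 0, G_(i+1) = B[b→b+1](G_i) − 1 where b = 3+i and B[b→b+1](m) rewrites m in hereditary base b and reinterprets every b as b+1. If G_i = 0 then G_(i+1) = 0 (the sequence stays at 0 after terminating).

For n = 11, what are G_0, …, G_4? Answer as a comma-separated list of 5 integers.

G_0=11  [base 3] 3^2 + 2  →[3↦4]→  4^2 + 2 = 18  −1 ⇒ G_1=17
G_1=17  [base 4] 4^2 + 1  →[4↦5]→  5^2 + 1 = 26  −1 ⇒ G_2=25
G_2=25  [base 5] 5^2  →[5↦6]→  6^2 = 36  −1 ⇒ G_3=35
G_3=35  [base 6] 5·6 + 5  →[6↦7]→  5·7 + 5 = 40  −1 ⇒ G_4=39

11, 17, 25, 35, 39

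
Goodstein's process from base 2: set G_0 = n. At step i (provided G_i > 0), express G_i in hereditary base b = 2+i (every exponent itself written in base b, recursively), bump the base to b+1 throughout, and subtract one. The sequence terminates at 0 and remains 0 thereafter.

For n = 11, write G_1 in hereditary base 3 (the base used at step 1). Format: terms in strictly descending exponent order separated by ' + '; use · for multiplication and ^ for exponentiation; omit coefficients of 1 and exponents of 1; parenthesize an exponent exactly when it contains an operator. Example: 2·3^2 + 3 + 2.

3^(3 + 1) + 3

[0] 11 ≡ 2^(2 + 1) + 2 + 1 (base 2). Lift 3: 85. −1: 84.
[1] 84 ≡ 3^(3 + 1) + 3 (base 3). Lift 4: 1028. −1: 1027.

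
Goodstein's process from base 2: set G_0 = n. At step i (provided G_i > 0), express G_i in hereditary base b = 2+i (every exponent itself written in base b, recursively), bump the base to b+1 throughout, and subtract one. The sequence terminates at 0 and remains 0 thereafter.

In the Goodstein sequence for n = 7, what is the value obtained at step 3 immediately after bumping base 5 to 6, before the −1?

i=0: 7 = 2^2 + 2 + 1 (b=2); 2→3: 3^3 + 3 + 1 = 31; 31−1 = 30
i=1: 30 = 3^3 + 3 (b=3); 3→4: 4^4 + 4 = 260; 260−1 = 259
i=2: 259 = 4^4 + 3 (b=4); 4→5: 5^5 + 3 = 3128; 3128−1 = 3127
i=3: 3127 = 5^5 + 2 (b=5); 5→6: 6^6 + 2 = 46658; 46658−1 = 46657

46658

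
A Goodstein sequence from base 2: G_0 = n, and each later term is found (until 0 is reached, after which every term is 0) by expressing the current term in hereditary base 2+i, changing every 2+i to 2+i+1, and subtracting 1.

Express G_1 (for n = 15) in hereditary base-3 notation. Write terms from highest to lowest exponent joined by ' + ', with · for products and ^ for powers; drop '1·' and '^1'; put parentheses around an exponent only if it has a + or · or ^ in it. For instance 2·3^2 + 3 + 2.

3^(3 + 1) + 3^3 + 3

step 0: 15 = 2^(2 + 1) + 2^2 + 2 + 1; sub 3 for 2: 3^(3 + 1) + 3^3 + 3 + 1; = 112; G_1 = 112−1 = 111
step 1: 111 = 3^(3 + 1) + 3^3 + 3; sub 4 for 3: 4^(4 + 1) + 4^4 + 4; = 1284; G_2 = 1284−1 = 1283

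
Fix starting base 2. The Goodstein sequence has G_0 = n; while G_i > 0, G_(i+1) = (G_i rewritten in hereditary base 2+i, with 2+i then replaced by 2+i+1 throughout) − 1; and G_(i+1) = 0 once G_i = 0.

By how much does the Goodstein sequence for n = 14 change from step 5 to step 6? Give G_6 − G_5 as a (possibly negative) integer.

128542131

[0] 14 ≡ 2^(2 + 1) + 2^2 + 2 (base 2). Lift 3: 111. −1: 110.
[1] 110 ≡ 3^(3 + 1) + 3^3 + 2 (base 3). Lift 4: 1282. −1: 1281.
[2] 1281 ≡ 4^(4 + 1) + 4^4 + 1 (base 4). Lift 5: 18751. −1: 18750.
[3] 18750 ≡ 5^(5 + 1) + 5^5 (base 5). Lift 6: 326592. −1: 326591.
[4] 326591 ≡ 6^(6 + 1) + 5·6^5 + 5·6^4 + 5·6^3 + 5·6^2 + 5·6 + 5 (base 6). Lift 7: 5862841. −1: 5862840.
[5] 5862840 ≡ 7^(7 + 1) + 5·7^5 + 5·7^4 + 5·7^3 + 5·7^2 + 5·7 + 4 (base 7). Lift 8: 134404972. −1: 134404971.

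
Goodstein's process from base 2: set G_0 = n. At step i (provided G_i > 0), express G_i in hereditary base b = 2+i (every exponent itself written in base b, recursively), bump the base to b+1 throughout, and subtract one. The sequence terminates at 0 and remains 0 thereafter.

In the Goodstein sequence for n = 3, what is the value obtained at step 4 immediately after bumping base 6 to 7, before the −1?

i=0: 3 = 2 + 1 (b=2); 2→3: 3 + 1 = 4; 4−1 = 3
i=1: 3 = 3 (b=3); 3→4: 4 = 4; 4−1 = 3
i=2: 3 = 3 (b=4); 4→5: 3 = 3; 3−1 = 2
i=3: 2 = 2 (b=5); 5→6: 2 = 2; 2−1 = 1
i=4: 1 = 1 (b=6); 6→7: 1 = 1; 1−1 = 0

1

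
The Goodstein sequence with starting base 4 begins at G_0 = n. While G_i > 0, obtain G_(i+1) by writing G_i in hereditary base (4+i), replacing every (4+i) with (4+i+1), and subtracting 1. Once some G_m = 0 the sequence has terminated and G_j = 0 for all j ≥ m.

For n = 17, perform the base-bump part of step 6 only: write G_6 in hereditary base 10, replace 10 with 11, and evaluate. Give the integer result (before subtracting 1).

(0) 17|_4 = 4^2 + 1 ↦ 5^2 + 1|_5 = 26 ⇒ 25
(1) 25|_5 = 5^2 ↦ 6^2|_6 = 36 ⇒ 35
(2) 35|_6 = 5·6 + 5 ↦ 5·7 + 5|_7 = 40 ⇒ 39
(3) 39|_7 = 5·7 + 4 ↦ 5·8 + 4|_8 = 44 ⇒ 43
(4) 43|_8 = 5·8 + 3 ↦ 5·9 + 3|_9 = 48 ⇒ 47
(5) 47|_9 = 5·9 + 2 ↦ 5·10 + 2|_10 = 52 ⇒ 51

56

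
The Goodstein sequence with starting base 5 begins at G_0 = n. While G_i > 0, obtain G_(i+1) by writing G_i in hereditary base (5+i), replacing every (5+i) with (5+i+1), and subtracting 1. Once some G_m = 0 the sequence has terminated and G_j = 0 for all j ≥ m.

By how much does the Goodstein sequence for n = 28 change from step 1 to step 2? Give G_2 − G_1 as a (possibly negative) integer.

12

[0] 28 ≡ 5^2 + 3 (base 5). Lift 6: 39. −1: 38.
[1] 38 ≡ 6^2 + 2 (base 6). Lift 7: 51. −1: 50.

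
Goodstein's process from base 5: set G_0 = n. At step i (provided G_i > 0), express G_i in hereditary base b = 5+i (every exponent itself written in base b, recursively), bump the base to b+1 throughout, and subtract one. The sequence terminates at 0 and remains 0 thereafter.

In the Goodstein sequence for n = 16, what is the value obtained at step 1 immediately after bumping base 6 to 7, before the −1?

i=0: 16 = 3·5 + 1 (b=5); 5→6: 3·6 + 1 = 19; 19−1 = 18
i=1: 18 = 3·6 (b=6); 6→7: 3·7 = 21; 21−1 = 20

21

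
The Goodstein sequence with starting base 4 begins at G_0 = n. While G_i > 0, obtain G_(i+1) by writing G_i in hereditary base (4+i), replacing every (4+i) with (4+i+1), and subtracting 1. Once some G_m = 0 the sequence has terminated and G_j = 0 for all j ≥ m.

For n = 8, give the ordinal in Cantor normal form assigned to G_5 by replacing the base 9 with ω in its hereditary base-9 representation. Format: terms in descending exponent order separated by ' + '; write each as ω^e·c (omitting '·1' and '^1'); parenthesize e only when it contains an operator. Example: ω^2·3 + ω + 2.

ω

i=0: 8 = 2·4 (b=4); 4→5: 2·5 = 10; 10−1 = 9
i=1: 9 = 5 + 4 (b=5); 5→6: 6 + 4 = 10; 10−1 = 9
i=2: 9 = 6 + 3 (b=6); 6→7: 7 + 3 = 10; 10−1 = 9
i=3: 9 = 7 + 2 (b=7); 7→8: 8 + 2 = 10; 10−1 = 9
i=4: 9 = 8 + 1 (b=8); 8→9: 9 + 1 = 10; 10−1 = 9
i=5: 9 = 9 (b=9); 9→10: 10 = 10; 10−1 = 9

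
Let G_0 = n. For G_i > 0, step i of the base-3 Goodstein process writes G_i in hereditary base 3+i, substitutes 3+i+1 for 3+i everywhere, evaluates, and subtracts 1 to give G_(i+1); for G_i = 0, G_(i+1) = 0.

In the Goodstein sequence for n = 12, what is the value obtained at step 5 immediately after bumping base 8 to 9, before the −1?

70

step 0: 12 = 3^2 + 3; sub 4 for 3: 4^2 + 4; = 20; G_1 = 20−1 = 19
step 1: 19 = 4^2 + 3; sub 5 for 4: 5^2 + 3; = 28; G_2 = 28−1 = 27
step 2: 27 = 5^2 + 2; sub 6 for 5: 6^2 + 2; = 38; G_3 = 38−1 = 37
step 3: 37 = 6^2 + 1; sub 7 for 6: 7^2 + 1; = 50; G_4 = 50−1 = 49
step 4: 49 = 7^2; sub 8 for 7: 8^2; = 64; G_5 = 64−1 = 63
step 5: 63 = 7·8 + 7; sub 9 for 8: 7·9 + 7; = 70; G_6 = 70−1 = 69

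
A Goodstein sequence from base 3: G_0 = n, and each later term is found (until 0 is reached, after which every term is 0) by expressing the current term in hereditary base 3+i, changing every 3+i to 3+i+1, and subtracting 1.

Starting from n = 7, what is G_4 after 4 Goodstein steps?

step 0: 7 = 2·3 + 1; sub 4 for 3: 2·4 + 1; = 9; G_1 = 9−1 = 8
step 1: 8 = 2·4; sub 5 for 4: 2·5; = 10; G_2 = 10−1 = 9
step 2: 9 = 5 + 4; sub 6 for 5: 6 + 4; = 10; G_3 = 10−1 = 9
step 3: 9 = 6 + 3; sub 7 for 6: 7 + 3; = 10; G_4 = 10−1 = 9
step 4: 9 = 7 + 2; sub 8 for 7: 8 + 2; = 10; G_5 = 10−1 = 9

9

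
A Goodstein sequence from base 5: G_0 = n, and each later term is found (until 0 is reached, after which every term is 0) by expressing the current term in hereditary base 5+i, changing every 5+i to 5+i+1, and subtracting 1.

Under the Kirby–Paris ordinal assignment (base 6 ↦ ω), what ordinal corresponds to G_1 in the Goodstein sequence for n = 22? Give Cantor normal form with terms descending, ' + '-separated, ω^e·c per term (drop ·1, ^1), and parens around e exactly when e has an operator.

base 5: 22 = 4·5 + 2; at 6: 4·6 + 2 = 26; next = 25
base 6: 25 = 4·6 + 1; at 7: 4·7 + 1 = 29; next = 28

ω·4 + 1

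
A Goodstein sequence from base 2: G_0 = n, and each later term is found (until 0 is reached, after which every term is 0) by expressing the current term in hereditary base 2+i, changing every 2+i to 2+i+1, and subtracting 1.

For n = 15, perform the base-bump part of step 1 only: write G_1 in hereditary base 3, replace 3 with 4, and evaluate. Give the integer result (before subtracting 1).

1284

15 —HB2→ 2^(2 + 1) + 2^2 + 2 + 1 —bump→ 3^(3 + 1) + 3^3 + 3 + 1 = 112 —(−1)→ 111
111 —HB3→ 3^(3 + 1) + 3^3 + 3 —bump→ 4^(4 + 1) + 4^4 + 4 = 1284 —(−1)→ 1283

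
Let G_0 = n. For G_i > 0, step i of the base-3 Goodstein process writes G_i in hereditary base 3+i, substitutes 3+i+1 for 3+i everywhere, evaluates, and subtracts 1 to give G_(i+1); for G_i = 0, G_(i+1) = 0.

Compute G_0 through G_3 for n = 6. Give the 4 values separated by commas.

6, 7, 7, 7

base 3: 6 = 2·3; at 4: 2·4 = 8; next = 7
base 4: 7 = 4 + 3; at 5: 5 + 3 = 8; next = 7
base 5: 7 = 5 + 2; at 6: 6 + 2 = 8; next = 7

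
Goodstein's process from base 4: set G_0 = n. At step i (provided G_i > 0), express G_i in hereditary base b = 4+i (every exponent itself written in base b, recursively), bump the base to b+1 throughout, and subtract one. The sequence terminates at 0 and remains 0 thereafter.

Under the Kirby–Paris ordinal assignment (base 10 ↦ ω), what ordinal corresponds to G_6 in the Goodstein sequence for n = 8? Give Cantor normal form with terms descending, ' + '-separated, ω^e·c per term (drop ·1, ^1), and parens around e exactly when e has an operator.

G_0=8  [base 4] 2·4  →[4↦5]→  2·5 = 10  −1 ⇒ G_1=9
G_1=9  [base 5] 5 + 4  →[5↦6]→  6 + 4 = 10  −1 ⇒ G_2=9
G_2=9  [base 6] 6 + 3  →[6↦7]→  7 + 3 = 10  −1 ⇒ G_3=9
G_3=9  [base 7] 7 + 2  →[7↦8]→  8 + 2 = 10  −1 ⇒ G_4=9
G_4=9  [base 8] 8 + 1  →[8↦9]→  9 + 1 = 10  −1 ⇒ G_5=9
G_5=9  [base 9] 9  →[9↦10]→  10 = 10  −1 ⇒ G_6=9

9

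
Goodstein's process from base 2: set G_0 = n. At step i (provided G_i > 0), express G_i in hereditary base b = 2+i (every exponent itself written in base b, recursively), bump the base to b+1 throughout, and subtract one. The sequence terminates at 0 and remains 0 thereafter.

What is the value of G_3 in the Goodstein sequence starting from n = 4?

60

i=0: 4 = 2^2 (b=2); 2→3: 3^3 = 27; 27−1 = 26
i=1: 26 = 2·3^2 + 2·3 + 2 (b=3); 3→4: 2·4^2 + 2·4 + 2 = 42; 42−1 = 41
i=2: 41 = 2·4^2 + 2·4 + 1 (b=4); 4→5: 2·5^2 + 2·5 + 1 = 61; 61−1 = 60
i=3: 60 = 2·5^2 + 2·5 (b=5); 5→6: 2·6^2 + 2·6 = 84; 84−1 = 83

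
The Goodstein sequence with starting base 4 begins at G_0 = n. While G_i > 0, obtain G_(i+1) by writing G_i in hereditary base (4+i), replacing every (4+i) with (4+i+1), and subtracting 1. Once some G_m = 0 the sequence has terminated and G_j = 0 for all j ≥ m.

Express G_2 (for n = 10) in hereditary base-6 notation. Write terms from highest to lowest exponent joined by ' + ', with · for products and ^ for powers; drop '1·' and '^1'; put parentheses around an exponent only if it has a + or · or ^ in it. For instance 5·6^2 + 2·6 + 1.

base 4: 10 = 2·4 + 2; at 5: 2·5 + 2 = 12; next = 11
base 5: 11 = 2·5 + 1; at 6: 2·6 + 1 = 13; next = 12
base 6: 12 = 2·6; at 7: 2·7 = 14; next = 13

2·6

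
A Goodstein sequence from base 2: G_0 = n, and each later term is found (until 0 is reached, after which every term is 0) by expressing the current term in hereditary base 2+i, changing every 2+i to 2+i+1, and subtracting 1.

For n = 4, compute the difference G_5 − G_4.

(0) 4|_2 = 2^2 ↦ 3^3|_3 = 27 ⇒ 26
(1) 26|_3 = 2·3^2 + 2·3 + 2 ↦ 2·4^2 + 2·4 + 2|_4 = 42 ⇒ 41
(2) 41|_4 = 2·4^2 + 2·4 + 1 ↦ 2·5^2 + 2·5 + 1|_5 = 61 ⇒ 60
(3) 60|_5 = 2·5^2 + 2·5 ↦ 2·6^2 + 2·6|_6 = 84 ⇒ 83
(4) 83|_6 = 2·6^2 + 6 + 5 ↦ 2·7^2 + 7 + 5|_7 = 110 ⇒ 109

26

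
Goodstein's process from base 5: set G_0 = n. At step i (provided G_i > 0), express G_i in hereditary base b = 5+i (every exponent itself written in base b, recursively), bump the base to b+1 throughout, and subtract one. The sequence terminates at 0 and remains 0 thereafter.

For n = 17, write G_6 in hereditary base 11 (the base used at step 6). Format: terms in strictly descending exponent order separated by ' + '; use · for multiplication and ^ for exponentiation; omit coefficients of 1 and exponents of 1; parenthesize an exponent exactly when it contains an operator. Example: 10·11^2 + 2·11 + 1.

2·11 + 4

base 5: 17 = 3·5 + 2; at 6: 3·6 + 2 = 20; next = 19
base 6: 19 = 3·6 + 1; at 7: 3·7 + 1 = 22; next = 21
base 7: 21 = 3·7; at 8: 3·8 = 24; next = 23
base 8: 23 = 2·8 + 7; at 9: 2·9 + 7 = 25; next = 24
base 9: 24 = 2·9 + 6; at 10: 2·10 + 6 = 26; next = 25
base 10: 25 = 2·10 + 5; at 11: 2·11 + 5 = 27; next = 26
base 11: 26 = 2·11 + 4; at 12: 2·12 + 4 = 28; next = 27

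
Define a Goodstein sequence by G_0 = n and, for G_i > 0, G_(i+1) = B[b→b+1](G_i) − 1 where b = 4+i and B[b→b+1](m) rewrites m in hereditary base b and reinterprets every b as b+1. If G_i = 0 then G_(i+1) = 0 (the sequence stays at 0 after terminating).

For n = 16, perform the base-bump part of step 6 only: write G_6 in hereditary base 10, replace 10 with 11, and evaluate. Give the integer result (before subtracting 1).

(0) 16|_4 = 4^2 ↦ 5^2|_5 = 25 ⇒ 24
(1) 24|_5 = 4·5 + 4 ↦ 4·6 + 4|_6 = 28 ⇒ 27
(2) 27|_6 = 4·6 + 3 ↦ 4·7 + 3|_7 = 31 ⇒ 30
(3) 30|_7 = 4·7 + 2 ↦ 4·8 + 2|_8 = 34 ⇒ 33
(4) 33|_8 = 4·8 + 1 ↦ 4·9 + 1|_9 = 37 ⇒ 36
(5) 36|_9 = 4·9 ↦ 4·10|_10 = 40 ⇒ 39
(6) 39|_10 = 3·10 + 9 ↦ 3·11 + 9|_11 = 42 ⇒ 41

42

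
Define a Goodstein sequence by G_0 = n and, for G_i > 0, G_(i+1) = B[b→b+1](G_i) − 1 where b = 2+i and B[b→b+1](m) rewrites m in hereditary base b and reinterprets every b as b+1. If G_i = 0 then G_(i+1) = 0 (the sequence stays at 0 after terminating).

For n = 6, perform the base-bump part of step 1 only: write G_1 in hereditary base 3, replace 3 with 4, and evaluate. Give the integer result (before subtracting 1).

step 0: 6 = 2^2 + 2; sub 3 for 2: 3^3 + 3; = 30; G_1 = 30−1 = 29
step 1: 29 = 3^3 + 2; sub 4 for 3: 4^4 + 2; = 258; G_2 = 258−1 = 257

258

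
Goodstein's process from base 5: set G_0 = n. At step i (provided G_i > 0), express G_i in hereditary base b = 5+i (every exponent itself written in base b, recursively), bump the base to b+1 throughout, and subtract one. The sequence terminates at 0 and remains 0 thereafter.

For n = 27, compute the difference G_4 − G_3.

base 5: 27 = 5^2 + 2; at 6: 6^2 + 2 = 38; next = 37
base 6: 37 = 6^2 + 1; at 7: 7^2 + 1 = 50; next = 49
base 7: 49 = 7^2; at 8: 8^2 = 64; next = 63
base 8: 63 = 7·8 + 7; at 9: 7·9 + 7 = 70; next = 69

6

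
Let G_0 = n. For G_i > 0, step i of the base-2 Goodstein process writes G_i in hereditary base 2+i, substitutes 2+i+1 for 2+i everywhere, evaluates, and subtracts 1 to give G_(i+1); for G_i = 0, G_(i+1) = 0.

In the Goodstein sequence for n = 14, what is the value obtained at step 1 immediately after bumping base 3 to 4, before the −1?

1282

(0) 14|_2 = 2^(2 + 1) + 2^2 + 2 ↦ 3^(3 + 1) + 3^3 + 3|_3 = 111 ⇒ 110
(1) 110|_3 = 3^(3 + 1) + 3^3 + 2 ↦ 4^(4 + 1) + 4^4 + 2|_4 = 1282 ⇒ 1281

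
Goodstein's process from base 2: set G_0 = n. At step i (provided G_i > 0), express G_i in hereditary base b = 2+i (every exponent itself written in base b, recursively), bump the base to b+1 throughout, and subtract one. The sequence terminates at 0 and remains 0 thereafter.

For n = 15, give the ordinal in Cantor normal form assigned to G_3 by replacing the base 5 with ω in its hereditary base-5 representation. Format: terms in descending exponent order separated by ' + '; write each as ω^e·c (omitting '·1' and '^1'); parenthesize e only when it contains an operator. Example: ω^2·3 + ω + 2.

ω^(ω + 1) + ω^ω + 2

step 0: 15 = 2^(2 + 1) + 2^2 + 2 + 1; sub 3 for 2: 3^(3 + 1) + 3^3 + 3 + 1; = 112; G_1 = 112−1 = 111
step 1: 111 = 3^(3 + 1) + 3^3 + 3; sub 4 for 3: 4^(4 + 1) + 4^4 + 4; = 1284; G_2 = 1284−1 = 1283
step 2: 1283 = 4^(4 + 1) + 4^4 + 3; sub 5 for 4: 5^(5 + 1) + 5^5 + 3; = 18753; G_3 = 18753−1 = 18752
step 3: 18752 = 5^(5 + 1) + 5^5 + 2; sub 6 for 5: 6^(6 + 1) + 6^6 + 2; = 326594; G_4 = 326594−1 = 326593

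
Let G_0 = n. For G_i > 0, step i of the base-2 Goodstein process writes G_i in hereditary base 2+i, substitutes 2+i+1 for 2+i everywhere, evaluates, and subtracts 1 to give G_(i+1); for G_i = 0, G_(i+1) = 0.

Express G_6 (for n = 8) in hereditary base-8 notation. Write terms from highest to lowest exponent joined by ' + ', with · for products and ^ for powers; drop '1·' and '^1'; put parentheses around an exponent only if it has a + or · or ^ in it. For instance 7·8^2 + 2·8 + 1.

2·8^8 + 2·8^2 + 8 + 3

G_0=8  [base 2] 2^(2 + 1)  →[2↦3]→  3^(3 + 1) = 81  −1 ⇒ G_1=80
G_1=80  [base 3] 2·3^3 + 2·3^2 + 2·3 + 2  →[3↦4]→  2·4^4 + 2·4^2 + 2·4 + 2 = 554  −1 ⇒ G_2=553
G_2=553  [base 4] 2·4^4 + 2·4^2 + 2·4 + 1  →[4↦5]→  2·5^5 + 2·5^2 + 2·5 + 1 = 6311  −1 ⇒ G_3=6310
G_3=6310  [base 5] 2·5^5 + 2·5^2 + 2·5  →[5↦6]→  2·6^6 + 2·6^2 + 2·6 = 93396  −1 ⇒ G_4=93395
G_4=93395  [base 6] 2·6^6 + 2·6^2 + 6 + 5  →[6↦7]→  2·7^7 + 2·7^2 + 7 + 5 = 1647196  −1 ⇒ G_5=1647195
G_5=1647195  [base 7] 2·7^7 + 2·7^2 + 7 + 4  →[7↦8]→  2·8^8 + 2·8^2 + 8 + 4 = 33554572  −1 ⇒ G_6=33554571
G_6=33554571  [base 8] 2·8^8 + 2·8^2 + 8 + 3  →[8↦9]→  2·9^9 + 2·9^2 + 9 + 3 = 774841152  −1 ⇒ G_7=774841151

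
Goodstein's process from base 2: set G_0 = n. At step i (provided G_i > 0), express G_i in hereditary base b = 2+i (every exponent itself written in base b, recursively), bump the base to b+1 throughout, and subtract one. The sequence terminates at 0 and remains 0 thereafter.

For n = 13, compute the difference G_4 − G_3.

[0] 13 ≡ 2^(2 + 1) + 2^2 + 1 (base 2). Lift 3: 109. −1: 108.
[1] 108 ≡ 3^(3 + 1) + 3^3 (base 3). Lift 4: 1280. −1: 1279.
[2] 1279 ≡ 4^(4 + 1) + 3·4^3 + 3·4^2 + 3·4 + 3 (base 4). Lift 5: 16093. −1: 16092.
[3] 16092 ≡ 5^(5 + 1) + 3·5^3 + 3·5^2 + 3·5 + 2 (base 5). Lift 6: 280712. −1: 280711.

264619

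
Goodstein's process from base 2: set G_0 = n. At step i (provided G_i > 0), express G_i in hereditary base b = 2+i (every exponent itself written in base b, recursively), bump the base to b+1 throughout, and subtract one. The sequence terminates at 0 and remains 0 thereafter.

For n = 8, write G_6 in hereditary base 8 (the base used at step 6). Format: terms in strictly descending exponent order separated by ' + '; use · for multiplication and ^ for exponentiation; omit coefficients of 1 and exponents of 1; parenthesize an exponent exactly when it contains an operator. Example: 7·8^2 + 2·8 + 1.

(0) 8|_2 = 2^(2 + 1) ↦ 3^(3 + 1)|_3 = 81 ⇒ 80
(1) 80|_3 = 2·3^3 + 2·3^2 + 2·3 + 2 ↦ 2·4^4 + 2·4^2 + 2·4 + 2|_4 = 554 ⇒ 553
(2) 553|_4 = 2·4^4 + 2·4^2 + 2·4 + 1 ↦ 2·5^5 + 2·5^2 + 2·5 + 1|_5 = 6311 ⇒ 6310
(3) 6310|_5 = 2·5^5 + 2·5^2 + 2·5 ↦ 2·6^6 + 2·6^2 + 2·6|_6 = 93396 ⇒ 93395
(4) 93395|_6 = 2·6^6 + 2·6^2 + 6 + 5 ↦ 2·7^7 + 2·7^2 + 7 + 5|_7 = 1647196 ⇒ 1647195
(5) 1647195|_7 = 2·7^7 + 2·7^2 + 7 + 4 ↦ 2·8^8 + 2·8^2 + 8 + 4|_8 = 33554572 ⇒ 33554571
(6) 33554571|_8 = 2·8^8 + 2·8^2 + 8 + 3 ↦ 2·9^9 + 2·9^2 + 9 + 3|_9 = 774841152 ⇒ 774841151

2·8^8 + 2·8^2 + 8 + 3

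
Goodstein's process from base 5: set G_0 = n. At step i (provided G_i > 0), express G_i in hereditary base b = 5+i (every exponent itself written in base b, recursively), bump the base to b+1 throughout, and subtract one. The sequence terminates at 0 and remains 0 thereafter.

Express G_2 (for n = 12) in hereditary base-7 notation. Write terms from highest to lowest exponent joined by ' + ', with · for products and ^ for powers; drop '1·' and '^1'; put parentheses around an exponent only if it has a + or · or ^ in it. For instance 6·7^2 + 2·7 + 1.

12 —HB5→ 2·5 + 2 —bump→ 2·6 + 2 = 14 —(−1)→ 13
13 —HB6→ 2·6 + 1 —bump→ 2·7 + 1 = 15 —(−1)→ 14
14 —HB7→ 2·7 —bump→ 2·8 = 16 —(−1)→ 15

2·7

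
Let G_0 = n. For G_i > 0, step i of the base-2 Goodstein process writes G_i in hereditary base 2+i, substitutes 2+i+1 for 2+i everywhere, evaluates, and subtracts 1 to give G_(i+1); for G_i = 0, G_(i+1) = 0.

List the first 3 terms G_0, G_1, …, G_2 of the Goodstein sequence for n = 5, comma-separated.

5, 27, 255

base 2: 5 = 2^2 + 1; at 3: 3^3 + 1 = 28; next = 27
base 3: 27 = 3^3; at 4: 4^4 = 256; next = 255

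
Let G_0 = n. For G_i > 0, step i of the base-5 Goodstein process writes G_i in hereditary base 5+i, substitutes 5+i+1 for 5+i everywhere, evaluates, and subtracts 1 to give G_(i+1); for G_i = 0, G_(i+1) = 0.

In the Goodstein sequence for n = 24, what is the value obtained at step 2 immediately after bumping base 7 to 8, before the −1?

(0) 24|_5 = 4·5 + 4 ↦ 4·6 + 4|_6 = 28 ⇒ 27
(1) 27|_6 = 4·6 + 3 ↦ 4·7 + 3|_7 = 31 ⇒ 30
(2) 30|_7 = 4·7 + 2 ↦ 4·8 + 2|_8 = 34 ⇒ 33

34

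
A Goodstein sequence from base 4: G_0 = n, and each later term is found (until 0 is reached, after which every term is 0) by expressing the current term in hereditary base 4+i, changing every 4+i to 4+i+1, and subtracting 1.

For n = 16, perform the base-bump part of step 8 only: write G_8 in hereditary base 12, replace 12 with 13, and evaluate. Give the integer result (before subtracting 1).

G_0 = 16. HB_4(16) = 4^2. Bump = 25. G_1 = 24.
G_1 = 24. HB_5(24) = 4·5 + 4. Bump = 28. G_2 = 27.
G_2 = 27. HB_6(27) = 4·6 + 3. Bump = 31. G_3 = 30.
G_3 = 30. HB_7(30) = 4·7 + 2. Bump = 34. G_4 = 33.
G_4 = 33. HB_8(33) = 4·8 + 1. Bump = 37. G_5 = 36.
G_5 = 36. HB_9(36) = 4·9. Bump = 40. G_6 = 39.
G_6 = 39. HB_10(39) = 3·10 + 9. Bump = 42. G_7 = 41.
G_7 = 41. HB_11(41) = 3·11 + 8. Bump = 44. G_8 = 43.
G_8 = 43. HB_12(43) = 3·12 + 7. Bump = 46. G_9 = 45.

46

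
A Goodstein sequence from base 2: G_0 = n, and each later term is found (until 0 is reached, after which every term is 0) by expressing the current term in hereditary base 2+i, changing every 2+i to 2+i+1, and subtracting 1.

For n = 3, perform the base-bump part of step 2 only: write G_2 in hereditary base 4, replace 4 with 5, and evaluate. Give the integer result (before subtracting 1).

3

G_0=3  [base 2] 2 + 1  →[2↦3]→  3 + 1 = 4  −1 ⇒ G_1=3
G_1=3  [base 3] 3  →[3↦4]→  4 = 4  −1 ⇒ G_2=3
G_2=3  [base 4] 3  →[4↦5]→  3 = 3  −1 ⇒ G_3=2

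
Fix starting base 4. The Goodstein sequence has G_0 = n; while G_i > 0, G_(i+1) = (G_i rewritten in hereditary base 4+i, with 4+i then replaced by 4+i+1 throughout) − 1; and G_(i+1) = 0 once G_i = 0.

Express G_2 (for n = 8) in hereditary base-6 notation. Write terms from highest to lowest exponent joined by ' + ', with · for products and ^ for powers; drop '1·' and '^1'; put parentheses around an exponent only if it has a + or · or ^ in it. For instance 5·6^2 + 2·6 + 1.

G_0 = 8. HB_4(8) = 2·4. Bump = 10. G_1 = 9.
G_1 = 9. HB_5(9) = 5 + 4. Bump = 10. G_2 = 9.
G_2 = 9. HB_6(9) = 6 + 3. Bump = 10. G_3 = 9.

6 + 3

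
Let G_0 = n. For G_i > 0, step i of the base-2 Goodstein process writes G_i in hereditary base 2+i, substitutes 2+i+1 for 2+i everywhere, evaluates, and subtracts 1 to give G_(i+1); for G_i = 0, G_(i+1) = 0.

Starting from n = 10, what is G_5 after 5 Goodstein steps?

[0] 10 ≡ 2^(2 + 1) + 2 (base 2). Lift 3: 84. −1: 83.
[1] 83 ≡ 3^(3 + 1) + 2 (base 3). Lift 4: 1026. −1: 1025.
[2] 1025 ≡ 4^(4 + 1) + 1 (base 4). Lift 5: 15626. −1: 15625.
[3] 15625 ≡ 5^(5 + 1) (base 5). Lift 6: 279936. −1: 279935.
[4] 279935 ≡ 5·6^6 + 5·6^5 + 5·6^4 + 5·6^3 + 5·6^2 + 5·6 + 5 (base 6). Lift 7: 4215755. −1: 4215754.
[5] 4215754 ≡ 5·7^7 + 5·7^5 + 5·7^4 + 5·7^3 + 5·7^2 + 5·7 + 4 (base 7). Lift 8: 84073324. −1: 84073323.

4215754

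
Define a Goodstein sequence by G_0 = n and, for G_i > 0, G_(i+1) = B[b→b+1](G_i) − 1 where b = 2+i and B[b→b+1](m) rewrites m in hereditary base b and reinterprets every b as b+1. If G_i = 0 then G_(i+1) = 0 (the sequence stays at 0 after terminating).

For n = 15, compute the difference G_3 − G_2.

17469

G_0=15  [base 2] 2^(2 + 1) + 2^2 + 2 + 1  →[2↦3]→  3^(3 + 1) + 3^3 + 3 + 1 = 112  −1 ⇒ G_1=111
G_1=111  [base 3] 3^(3 + 1) + 3^3 + 3  →[3↦4]→  4^(4 + 1) + 4^4 + 4 = 1284  −1 ⇒ G_2=1283
G_2=1283  [base 4] 4^(4 + 1) + 4^4 + 3  →[4↦5]→  5^(5 + 1) + 5^5 + 3 = 18753  −1 ⇒ G_3=18752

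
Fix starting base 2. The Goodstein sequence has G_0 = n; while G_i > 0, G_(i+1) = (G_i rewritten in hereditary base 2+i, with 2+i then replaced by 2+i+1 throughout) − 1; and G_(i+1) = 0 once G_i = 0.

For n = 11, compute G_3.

15627

G_0=11  [base 2] 2^(2 + 1) + 2 + 1  →[2↦3]→  3^(3 + 1) + 3 + 1 = 85  −1 ⇒ G_1=84
G_1=84  [base 3] 3^(3 + 1) + 3  →[3↦4]→  4^(4 + 1) + 4 = 1028  −1 ⇒ G_2=1027
G_2=1027  [base 4] 4^(4 + 1) + 3  →[4↦5]→  5^(5 + 1) + 3 = 15628  −1 ⇒ G_3=15627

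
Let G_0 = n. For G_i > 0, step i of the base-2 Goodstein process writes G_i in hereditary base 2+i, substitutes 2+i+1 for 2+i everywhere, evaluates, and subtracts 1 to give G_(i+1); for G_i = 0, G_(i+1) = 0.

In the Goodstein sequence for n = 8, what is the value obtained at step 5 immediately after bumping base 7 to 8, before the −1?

step 0: 8 = 2^(2 + 1); sub 3 for 2: 3^(3 + 1); = 81; G_1 = 81−1 = 80
step 1: 80 = 2·3^3 + 2·3^2 + 2·3 + 2; sub 4 for 3: 2·4^4 + 2·4^2 + 2·4 + 2; = 554; G_2 = 554−1 = 553
step 2: 553 = 2·4^4 + 2·4^2 + 2·4 + 1; sub 5 for 4: 2·5^5 + 2·5^2 + 2·5 + 1; = 6311; G_3 = 6311−1 = 6310
step 3: 6310 = 2·5^5 + 2·5^2 + 2·5; sub 6 for 5: 2·6^6 + 2·6^2 + 2·6; = 93396; G_4 = 93396−1 = 93395
step 4: 93395 = 2·6^6 + 2·6^2 + 6 + 5; sub 7 for 6: 2·7^7 + 2·7^2 + 7 + 5; = 1647196; G_5 = 1647196−1 = 1647195
step 5: 1647195 = 2·7^7 + 2·7^2 + 7 + 4; sub 8 for 7: 2·8^8 + 2·8^2 + 8 + 4; = 33554572; G_6 = 33554572−1 = 33554571

33554572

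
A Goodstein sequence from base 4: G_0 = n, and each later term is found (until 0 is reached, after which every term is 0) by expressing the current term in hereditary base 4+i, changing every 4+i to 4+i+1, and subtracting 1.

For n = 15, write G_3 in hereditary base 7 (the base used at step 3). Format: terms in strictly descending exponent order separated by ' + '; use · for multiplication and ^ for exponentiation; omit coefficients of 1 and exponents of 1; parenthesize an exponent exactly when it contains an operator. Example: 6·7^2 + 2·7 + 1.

3·7

G_0 = 15. HB_4(15) = 3·4 + 3. Bump = 18. G_1 = 17.
G_1 = 17. HB_5(17) = 3·5 + 2. Bump = 20. G_2 = 19.
G_2 = 19. HB_6(19) = 3·6 + 1. Bump = 22. G_3 = 21.
G_3 = 21. HB_7(21) = 3·7. Bump = 24. G_4 = 23.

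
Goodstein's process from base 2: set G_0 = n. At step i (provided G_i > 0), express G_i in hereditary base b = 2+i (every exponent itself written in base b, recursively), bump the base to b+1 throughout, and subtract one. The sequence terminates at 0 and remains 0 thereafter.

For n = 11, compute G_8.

70077777775

i=0: 11 = 2^(2 + 1) + 2 + 1 (b=2); 2→3: 3^(3 + 1) + 3 + 1 = 85; 85−1 = 84
i=1: 84 = 3^(3 + 1) + 3 (b=3); 3→4: 4^(4 + 1) + 4 = 1028; 1028−1 = 1027
i=2: 1027 = 4^(4 + 1) + 3 (b=4); 4→5: 5^(5 + 1) + 3 = 15628; 15628−1 = 15627
i=3: 15627 = 5^(5 + 1) + 2 (b=5); 5→6: 6^(6 + 1) + 2 = 279938; 279938−1 = 279937
i=4: 279937 = 6^(6 + 1) + 1 (b=6); 6→7: 7^(7 + 1) + 1 = 5764802; 5764802−1 = 5764801
i=5: 5764801 = 7^(7 + 1) (b=7); 7→8: 8^(8 + 1) = 134217728; 134217728−1 = 134217727
i=6: 134217727 = 7·8^8 + 7·8^7 + 7·8^6 + 7·8^5 + 7·8^4 + 7·8^3 + 7·8^2 + 7·8 + 7 (b=8); 8→9: 7·9^9 + 7·9^7 + 7·9^6 + 7·9^5 + 7·9^4 + 7·9^3 + 7·9^2 + 7·9 + 7 = 2749609303; 2749609303−1 = 2749609302
i=7: 2749609302 = 7·9^9 + 7·9^7 + 7·9^6 + 7·9^5 + 7·9^4 + 7·9^3 + 7·9^2 + 7·9 + 6 (b=9); 9→10: 7·10^10 + 7·10^7 + 7·10^6 + 7·10^5 + 7·10^4 + 7·10^3 + 7·10^2 + 7·10 + 6 = 70077777776; 70077777776−1 = 70077777775
i=8: 70077777775 = 7·10^10 + 7·10^7 + 7·10^6 + 7·10^5 + 7·10^4 + 7·10^3 + 7·10^2 + 7·10 + 5 (b=10); 10→11: 7·11^11 + 7·11^7 + 7·11^6 + 7·11^5 + 7·11^4 + 7·11^3 + 7·11^2 + 7·11 + 5 = 1997331745491; 1997331745491−1 = 1997331745490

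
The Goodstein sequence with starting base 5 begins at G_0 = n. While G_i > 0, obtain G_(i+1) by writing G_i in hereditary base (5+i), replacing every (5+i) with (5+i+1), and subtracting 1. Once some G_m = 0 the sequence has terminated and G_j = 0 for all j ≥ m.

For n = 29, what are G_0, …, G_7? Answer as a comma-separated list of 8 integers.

29, 39, 51, 65, 81, 99, 107, 115

i=0: 29 = 5^2 + 4 (b=5); 5→6: 6^2 + 4 = 40; 40−1 = 39
i=1: 39 = 6^2 + 3 (b=6); 6→7: 7^2 + 3 = 52; 52−1 = 51
i=2: 51 = 7^2 + 2 (b=7); 7→8: 8^2 + 2 = 66; 66−1 = 65
i=3: 65 = 8^2 + 1 (b=8); 8→9: 9^2 + 1 = 82; 82−1 = 81
i=4: 81 = 9^2 (b=9); 9→10: 10^2 = 100; 100−1 = 99
i=5: 99 = 9·10 + 9 (b=10); 10→11: 9·11 + 9 = 108; 108−1 = 107
i=6: 107 = 9·11 + 8 (b=11); 11→12: 9·12 + 8 = 116; 116−1 = 115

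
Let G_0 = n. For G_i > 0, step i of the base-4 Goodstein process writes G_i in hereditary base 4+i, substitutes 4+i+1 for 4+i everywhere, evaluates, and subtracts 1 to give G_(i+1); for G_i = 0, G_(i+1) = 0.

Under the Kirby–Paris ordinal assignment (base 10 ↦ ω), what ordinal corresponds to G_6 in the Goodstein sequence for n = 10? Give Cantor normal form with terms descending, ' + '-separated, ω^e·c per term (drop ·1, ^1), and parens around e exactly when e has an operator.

ω + 3

[0] 10 ≡ 2·4 + 2 (base 4). Lift 5: 12. −1: 11.
[1] 11 ≡ 2·5 + 1 (base 5). Lift 6: 13. −1: 12.
[2] 12 ≡ 2·6 (base 6). Lift 7: 14. −1: 13.
[3] 13 ≡ 7 + 6 (base 7). Lift 8: 14. −1: 13.
[4] 13 ≡ 8 + 5 (base 8). Lift 9: 14. −1: 13.
[5] 13 ≡ 9 + 4 (base 9). Lift 10: 14. −1: 13.
[6] 13 ≡ 10 + 3 (base 10). Lift 11: 14. −1: 13.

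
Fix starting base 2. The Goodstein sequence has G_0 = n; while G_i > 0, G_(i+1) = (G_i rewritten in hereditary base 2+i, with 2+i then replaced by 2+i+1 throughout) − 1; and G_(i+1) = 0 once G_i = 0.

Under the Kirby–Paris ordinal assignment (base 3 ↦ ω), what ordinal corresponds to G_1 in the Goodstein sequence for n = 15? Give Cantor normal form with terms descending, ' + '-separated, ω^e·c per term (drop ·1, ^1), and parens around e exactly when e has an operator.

ω^(ω + 1) + ω^ω + ω

(0) 15|_2 = 2^(2 + 1) + 2^2 + 2 + 1 ↦ 3^(3 + 1) + 3^3 + 3 + 1|_3 = 112 ⇒ 111
(1) 111|_3 = 3^(3 + 1) + 3^3 + 3 ↦ 4^(4 + 1) + 4^4 + 4|_4 = 1284 ⇒ 1283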